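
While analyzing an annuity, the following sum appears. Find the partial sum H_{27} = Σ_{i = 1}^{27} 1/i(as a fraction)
H_27=1 + 1/2 + 1/3 + ... + 1/27
=312536252003/80313433200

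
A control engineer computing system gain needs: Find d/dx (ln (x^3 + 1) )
Chain rule: d/dx[ln(u)]=u'/u where u=x^3 + 1
u'=3x^2

Answer: (3x^2)/(x^3 + 1)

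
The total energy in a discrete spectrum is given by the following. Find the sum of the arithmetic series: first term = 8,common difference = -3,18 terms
Last term: a_n=8+(18-1)·-3=-43
Sum=n(a_1+a_n)/2=18(8+(-43))/2=-315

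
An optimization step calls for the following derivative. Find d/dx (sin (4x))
Chain rule: d/dx[sin(u)] = cos(u)·u' where u = 4x
u' = 4

Answer: 4·cos(4x)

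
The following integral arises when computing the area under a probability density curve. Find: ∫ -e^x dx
Since d/dx[e^x]=+e^x, we get -1e^x+C

Answer: -e^x+C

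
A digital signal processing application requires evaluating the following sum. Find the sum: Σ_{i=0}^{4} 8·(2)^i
Geometric series: S=a(1 - r^n)/(1 - r)
a=8, r=2, n=5
S=8(1-32)/-1=248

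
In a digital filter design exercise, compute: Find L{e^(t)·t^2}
First shifting: L{e^(at)f(t)} = F(s-a)
L{t^2} = 2/s^3
Shift s → s-1: 2/(s-1)^3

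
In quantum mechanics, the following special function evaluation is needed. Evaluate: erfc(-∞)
erfc(x) = 1 - erf(x); erfc(-∞) = 1 - erf(-∞) = 1 - (-1) = 2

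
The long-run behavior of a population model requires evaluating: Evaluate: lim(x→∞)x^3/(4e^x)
Apply L'Hôpital 3 times (∞/∞ each time):
Eventually get 3!/(4e^x) → 0

Answer: 0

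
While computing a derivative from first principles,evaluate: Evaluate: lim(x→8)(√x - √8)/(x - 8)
Multiply by conjugate (√x+√8)/(√x+√8):
=(x - 8)/((x - 8)(√x+√8))=1/(√x+√8)
As x → 8: 1/(2√8)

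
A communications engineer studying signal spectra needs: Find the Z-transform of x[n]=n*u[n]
Standard pair: Z{n * u[n]} = z/(z-1)^2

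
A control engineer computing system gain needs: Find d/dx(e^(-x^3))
Chain rule: d/dx[e^u] = e^u · u' where u = -x^3
u' = -3x^2

Answer: -3x^2·e^(-x^3)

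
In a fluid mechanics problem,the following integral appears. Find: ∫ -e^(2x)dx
Since d/dx[e^(2x)] = 2e^(2x), we get -1/2 e^(2x) + C

Answer: (-1/2)e^(2x) + C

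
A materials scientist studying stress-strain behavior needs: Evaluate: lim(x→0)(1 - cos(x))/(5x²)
Using 1-cos(u) ≈ u²/2 for small u:
(1-cos(x)) ≈ (x)²/2 = 1x²/2
So limit = 1/(2·5) = 1/10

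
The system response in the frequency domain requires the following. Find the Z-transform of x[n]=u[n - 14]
Using the time-shift property: Z{u[n-14]}=z^(-14)*z/(z-1)
=z^(-13)/(z-1)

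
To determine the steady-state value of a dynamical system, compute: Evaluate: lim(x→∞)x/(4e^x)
Apply L'Hôpital 1 times (∞/∞ each time):
Eventually get 1!/(4e^x) → 0

Answer: 0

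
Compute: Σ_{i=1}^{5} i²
Using formula: Σ i^2=n(n+1)(2n+1)/6=5·6·11/6=55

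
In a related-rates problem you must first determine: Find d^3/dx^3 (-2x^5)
Apply power rule 3 times:
d^1: -10x^4
d^2: -40x^3
d^3: -120x^2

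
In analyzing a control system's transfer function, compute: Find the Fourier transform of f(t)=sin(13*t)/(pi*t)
sin(W * t)/(pi * t)=(W/pi) * sinc(W * t/pi) is the impulse response of the ideal low-pass filter with cutoff W (here W=13).
Its Fourier transform is a rectangular function:
F(omega)=1 for |omega| < 13, 0 otherwise

Answer: rect(omega/26) [i.e., 1 for |omega| < 13, 0 otherwise]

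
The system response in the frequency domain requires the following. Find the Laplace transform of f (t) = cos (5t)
L{cos(wt)}=s/(s² + w²)
L{cos(5t)}=s/(s² + 25)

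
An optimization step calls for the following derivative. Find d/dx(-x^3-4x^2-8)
Power rule: d/dx(ax^n) = n·a·x^(n-1)
Term by term: -3·x^2 - 8·x

Answer: -3x^2 - 8x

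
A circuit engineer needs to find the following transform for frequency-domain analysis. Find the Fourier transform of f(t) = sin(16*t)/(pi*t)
sin(W * t)/(pi * t) = (W/pi) * sinc(W * t/pi) is the impulse response of the ideal low-pass filter with cutoff W (here W = 16).
Its Fourier transform is a rectangular function:
F(omega) = 1 for |omega| < 16, 0 otherwise

Answer: rect(omega/32) [i.e., 1 for |omega| < 16, 0 otherwise]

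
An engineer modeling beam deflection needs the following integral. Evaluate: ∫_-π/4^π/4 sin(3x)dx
Antiderivative: -cos(3x)/3
Evaluate at bounds: [-cos(3·π/4)/3] - [-cos(3·-π/4)/3]
=(-(-√2/2)+(-√2/2))/3=0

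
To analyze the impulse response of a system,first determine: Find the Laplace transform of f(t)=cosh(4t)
L{cosh(at)}=s/(s²-a²)
L{cosh(4t)}=s/(s²-16)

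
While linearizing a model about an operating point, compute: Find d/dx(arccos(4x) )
d/dx[arccos(u)] = -u'/√(1-u²), u = 4x, u' = 4

Answer: -4/√(1 - 16x²)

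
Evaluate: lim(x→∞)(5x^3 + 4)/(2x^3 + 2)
Divide numerator and denominator by x^3:
lim (5 + 4/x^3)/(2 + 2/x^3)=5/2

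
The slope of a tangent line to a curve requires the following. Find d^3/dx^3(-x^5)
Apply power rule 3 times:
d^1: -5x^4
d^2: -20x^3
d^3: -60x^2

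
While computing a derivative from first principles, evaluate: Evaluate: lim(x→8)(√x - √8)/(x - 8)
Multiply by conjugate (√x + √8)/(√x + √8):
= (x - 8)/((x - 8)(√x + √8)) = 1/(√x + √8)
As x → 8: 1/(2√8)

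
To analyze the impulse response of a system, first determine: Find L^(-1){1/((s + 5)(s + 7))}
Partial fractions: 1/((s+5)(s+7))=A/(s+5)+B/(s+7)
Cover-up: A=1/(s+7)|_{s=-5}=1/2; B=1/(s+5)|_{s=-7}=-1/2
L^(-1)=(1/2)e^(-5t) - (1/2)e^(-7t)

Answer: (1/2)(e^(-5t) - e^(-7t))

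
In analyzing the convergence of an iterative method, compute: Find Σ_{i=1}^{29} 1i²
= 1·n(n + 1)(2n + 1)/6 = 1·29·30·59/6 = 8555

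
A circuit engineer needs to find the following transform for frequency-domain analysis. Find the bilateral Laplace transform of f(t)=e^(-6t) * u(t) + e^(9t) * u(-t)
For e^(-6t) * u(t): L = 1/(s + 6), Re(s) > -6
For e^(9t) * u(-t): L = -1/(s-9), Re(s) < 9
Combined: F(s) = 1/(s + 6) - 1/(s-9), -6 < Re(s) < 9

Answer: 1/(s + 6) - 1/(s-9), ROC: -6 < Re(s) < 9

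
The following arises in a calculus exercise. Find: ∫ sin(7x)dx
Using substitution u=7x: ∫ sin(u) du/7=-cos(u)/7 + C

Answer: (-1/7)cos(7x) + C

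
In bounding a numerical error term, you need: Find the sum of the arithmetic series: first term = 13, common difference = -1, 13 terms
Last term: a_n = 13+(13-1)·-1 = 1
Sum = n(a_1+a_n)/2 = 13(13+1)/2 = 91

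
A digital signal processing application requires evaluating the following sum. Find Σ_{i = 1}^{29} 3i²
=3·n(n + 1)(2n + 1)/6=3·29·30·59/6=25665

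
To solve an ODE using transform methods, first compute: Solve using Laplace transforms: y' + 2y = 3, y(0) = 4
Take L of both sides: sY(s) - 4 + 2Y(s)=3/s
Y(s)(s + 2)=3/s + 4
Y(s)=3/(s(s + 2)) + 4/(s + 2)
Partial fractions: 3/(s(s + 2))=(3/2)/s - (3/2)/(s + 2)
So Y(s)=(3/2)/s + (5/2)/(s + 2)
Inverse transform (L^(-1){1/s}=1, L^(-1){1/(s + 2)}=e^(-2t)):

Answer: y(t)=3/2 + (5/2)·e^(-2t)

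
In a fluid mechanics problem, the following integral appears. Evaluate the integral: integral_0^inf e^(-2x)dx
integral_0^inf e^(-2x) dx = [-1/2 * e^(-2x)]_0^inf
= 0 - (-1/2) = 1/2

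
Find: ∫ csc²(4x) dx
Since d/dx[-cot(4x)] = 4csc²(4x), integral = -cot(4x)/4+C

Answer: (-1/4)cot(4x)+C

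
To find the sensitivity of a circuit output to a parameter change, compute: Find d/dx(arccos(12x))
d/dx[arccos(u)] = -u'/√(1-u²), u = 12x, u' = 12

Answer: -12/√(1-144x²)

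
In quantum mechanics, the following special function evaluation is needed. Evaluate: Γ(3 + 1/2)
Γ(n + 1/2)=(2n)!√π/(4^n·n!)
=720√π/(64·6)=(15/8)·√π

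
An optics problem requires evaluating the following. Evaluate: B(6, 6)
B(x,y)=Γ(x)Γ(y)/Γ(x+y)=(x-1)!(y-1)!/(x+y-1)!
B(6,6)=5!·5!/11!=1/2772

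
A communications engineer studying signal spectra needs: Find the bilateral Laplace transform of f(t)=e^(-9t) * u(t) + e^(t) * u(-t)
For e^(-9t) * u(t): L=1/(s + 9), Re(s) > -9
For e^(t) * u(-t): L=-1/(s-1), Re(s) < 1
Combined: F(s)=1/(s + 9) - 1/(s-1), -9 < Re(s) < 1

Answer: 1/(s + 9) - 1/(s-1), ROC: -9 < Re(s) < 1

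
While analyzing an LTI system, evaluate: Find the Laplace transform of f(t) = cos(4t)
L{cos(wt)} = s/(s²+w²)
L{cos(4t)} = s/(s²+16)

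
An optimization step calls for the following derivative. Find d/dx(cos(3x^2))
Chain rule: d/dx[cos(u)]=-sin(u)·u' where u=3x^2
u'=6x

Answer: -6x·sin(3x^2)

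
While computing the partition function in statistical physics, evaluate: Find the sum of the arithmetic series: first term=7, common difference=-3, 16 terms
Last term: a_n = 7+(16-1)·-3 = -38
Sum = n(a_1+a_n)/2 = 16(7+(-38))/2 = -248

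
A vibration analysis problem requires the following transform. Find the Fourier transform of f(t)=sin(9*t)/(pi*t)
sin(W * t)/(pi * t) = (W/pi) * sinc(W * t/pi) is the impulse response of the ideal low-pass filter with cutoff W (here W = 9).
Its Fourier transform is a rectangular function:
F(omega) = 1 for |omega| < 9, 0 otherwise

Answer: rect(omega/18) [i.e., 1 for |omega| < 9, 0 otherwise]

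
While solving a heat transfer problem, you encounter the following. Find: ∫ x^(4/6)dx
Power rule: ∫ x^(2/3) dx = x^(5/3)/(5/3)+C

Answer: (3/5)·x^(5/3)+C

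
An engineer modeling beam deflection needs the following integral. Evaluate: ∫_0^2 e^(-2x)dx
Antiderivative: (1/(-2))e^(-2x)
Evaluate: (1/(-2))(e^-4-1)

Answer: (e^-4-1)/(-2)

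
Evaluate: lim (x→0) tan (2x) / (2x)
tan(u) ≈ u for small u:
tan(2x)/(2x) ≈ 2x/(2x)=2/2

Answer: 1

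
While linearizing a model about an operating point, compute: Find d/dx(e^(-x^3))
Chain rule: d/dx[e^u]=e^u · u' where u=-x^3
u'=-3x^2

Answer: -3x^2·e^(-x^3)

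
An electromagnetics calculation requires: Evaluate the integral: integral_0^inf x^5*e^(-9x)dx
This is a Gamma integral. Substitute u=9x (du=9 dx):
integral_0^inf x^5 * e^(-9x) dx=(1/9^6) integral_0^inf u^5 * e^(-u) du
=Gamma(6)/9^6=5!/9^6=120/531441

Answer: 40/177147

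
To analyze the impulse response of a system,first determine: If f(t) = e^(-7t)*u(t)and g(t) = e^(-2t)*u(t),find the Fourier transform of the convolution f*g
By the convolution theorem: F{f * g} = F(omega) * G(omega)
F(omega) = 1/(7 + j * omega), G(omega) = 1/(2 + j * omega)
F{f * g} = 1/((7 + j * omega)(2 + j * omega))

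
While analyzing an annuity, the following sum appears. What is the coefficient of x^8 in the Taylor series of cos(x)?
cos(x)=Σ (-1)^k x^(2k)/(2k)!
For x^8: (-1)^4/8!=1/40320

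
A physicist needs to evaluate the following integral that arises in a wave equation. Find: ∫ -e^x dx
Since d/dx[e^x] = + e^x, we get -1e^x + C

Answer: -e^x + C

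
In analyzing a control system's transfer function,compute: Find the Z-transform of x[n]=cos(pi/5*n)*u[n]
Z{cos(w0*n)*u[n]} = z(z - cos(w0))/(z^2 - 2z*cos(w0) + 1)
With w0 = pi/5: X(z) = z(z - cos(pi/5))/(z^2 - 2z*cos(pi/5) + 1)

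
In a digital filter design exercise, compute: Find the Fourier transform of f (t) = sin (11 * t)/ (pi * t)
sin(W * t)/(pi * t) = (W/pi) * sinc(W * t/pi) is the impulse response of the ideal low-pass filter with cutoff W (here W = 11).
Its Fourier transform is a rectangular function:
F(omega) = 1 for |omega| < 11, 0 otherwise

Answer: rect(omega/22) [i.e., 1 for |omega| < 11, 0 otherwise]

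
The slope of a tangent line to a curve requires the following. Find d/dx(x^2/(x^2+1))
Quotient rule: (f/g)'=(f'g - fg')/g²
f=x^2, f'=2x
g=x^2+1, g'=2x

Answer: (2x·(x^2+1)-2x^3)/(x^2+1)²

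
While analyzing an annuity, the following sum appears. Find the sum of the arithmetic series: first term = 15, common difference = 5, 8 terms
Last term: a_n=15 + (8 - 1)·5=50
Sum=n(a_1 + a_n)/2=8(15 + 50)/2=260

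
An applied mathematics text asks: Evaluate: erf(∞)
erf(∞)=1 (the error function converges to 1)

Answer: 1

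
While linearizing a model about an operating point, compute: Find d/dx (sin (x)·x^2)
Product rule: (fg)' = f'g+fg'
f = sin(x), f' = cos(x)
g = x^2, g' = 2x

Answer: cos(x)·x^2+2·sin(x)·x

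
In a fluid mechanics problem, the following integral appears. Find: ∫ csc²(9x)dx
Since d/dx[-cot(9x)] = 9csc²(9x), integral = -cot(9x)/9 + C

Answer: (-1/9)cot(9x) + C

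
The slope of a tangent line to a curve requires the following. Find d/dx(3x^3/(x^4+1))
Quotient rule: (f/g)'=(f'g - fg')/g²
f=3x^3, f'=9x^2
g=x^4 + 1, g'=4x^3

Answer: (9x^2·(x^4 + 1) - 12x^6)/(x^4 + 1)²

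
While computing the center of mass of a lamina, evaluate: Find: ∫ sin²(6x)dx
Using identity sin²(u)=(1 - cos(2u))/2:
∫ (1 - cos(12x))/2 dx=x/2 - sin(12x)/24 + C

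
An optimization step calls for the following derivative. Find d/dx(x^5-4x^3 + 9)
Power rule: d/dx(ax^n)=n·a·x^(n-1)
Term by term: 5·x^4 - 12·x^2

Answer: 5x^4 - 12x^2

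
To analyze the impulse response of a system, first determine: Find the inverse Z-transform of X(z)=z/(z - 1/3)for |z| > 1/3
Standard pair: z/(z-a) <-> a^n*u[n] for causal signals
With a=1/3: x[n]=(1/3)^n*u[n]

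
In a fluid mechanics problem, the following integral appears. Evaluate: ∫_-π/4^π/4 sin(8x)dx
Antiderivative: -cos(8x)/8
Evaluate at bounds: [-cos(8·π/4)/8] - [-cos(8·-π/4)/8]
= (-(1)+(1))/8 = 0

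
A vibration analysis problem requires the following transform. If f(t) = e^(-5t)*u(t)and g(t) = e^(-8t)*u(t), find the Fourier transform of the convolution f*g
By the convolution theorem: F{f*g} = F(omega)*G(omega)
F(omega) = 1/(5 + j*omega), G(omega) = 1/(8 + j*omega)
F{f*g} = 1/((5 + j*omega)(8 + j*omega))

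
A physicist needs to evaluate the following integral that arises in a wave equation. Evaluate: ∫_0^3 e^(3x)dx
Antiderivative: (1/3)e^(3x)
Evaluate: (1/3)(e^9 - 1)

Answer: (e^9 - 1)/3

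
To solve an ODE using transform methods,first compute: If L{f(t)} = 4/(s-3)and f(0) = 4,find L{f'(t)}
L{f'(t)} = s·F(s) - f(0) = 4s/(s-3) - 4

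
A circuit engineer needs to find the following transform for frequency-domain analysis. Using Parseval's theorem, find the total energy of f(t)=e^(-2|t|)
Parseval's theorem: E=integral |f(t)|^2 dt=(1/2pi) integral |F(omega)|^2 domega
E=integral_{-inf}^{inf} e^(-4|t|) dt=2*integral_0^inf e^(-4t) dt=2/(2*2)=1/2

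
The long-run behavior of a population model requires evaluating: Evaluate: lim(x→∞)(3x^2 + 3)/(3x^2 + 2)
Divide numerator and denominator by x^2:
lim (3+3/x^2)/(3+2/x^2) = 1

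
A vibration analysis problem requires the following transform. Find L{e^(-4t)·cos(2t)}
First shifting: L{e^(at)f(t)}=F(s-a)
L{cos(2t)}=s/(s²+4)
Shift: (s+4)/((s+4)²+4)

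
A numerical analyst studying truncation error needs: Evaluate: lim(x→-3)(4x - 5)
Polynomial is continuous, so substitute x = -3:
4·(-3) - 5 = -17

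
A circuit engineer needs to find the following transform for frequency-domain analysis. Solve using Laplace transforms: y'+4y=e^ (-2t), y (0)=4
Take L: sY - 4+4Y=1/(s+2)
Y(s+4)=1/(s+2)+4
Y=1/((s+2)(s+4))+4/(s+4)
Partial fractions: 1/((s+2)(s+4))=(1/2)/(s+2) - (1/2)/(s+4)
So Y=(1/2)/(s+2)+(7/2)/(s+4)
Inverse Laplace transform (L^(-1){1/(s+2)}=e^(-2t), L^(-1){1/(s+4)}=e^(-4t)):

Answer: y(t)=(1/2)·e^(-2t)+(7/2)·e^(-4t)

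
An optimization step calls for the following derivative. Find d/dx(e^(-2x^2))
Chain rule: d/dx[e^u] = e^u · u' where u = -2x^2
u' = -4x

Answer: -4x·e^(-2x^2)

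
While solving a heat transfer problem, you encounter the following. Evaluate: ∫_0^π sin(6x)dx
Antiderivative: -cos(6x)/6
Evaluate at bounds: [-cos(6·π)/6] - [-cos(6·0)/6]
= (-(1) + (1))/6 = 0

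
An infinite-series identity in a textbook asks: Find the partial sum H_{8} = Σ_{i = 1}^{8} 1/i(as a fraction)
H_8=1+1/2+1/3+...+1/8
=761/280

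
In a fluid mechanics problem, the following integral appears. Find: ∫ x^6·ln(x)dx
By parts: u = ln(x), dv = x^6 dx
du = 1/x dx, v = x^7/7
= x^7·ln(x)/7 - ∫ x^6/7 dx
= x^7·ln(x)/7 - x^7/49+C

Answer: x^7(ln(x)/7-1/49)+C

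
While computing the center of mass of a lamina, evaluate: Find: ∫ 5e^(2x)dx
Since d/dx[e^(2x)] = 2e^(2x), we get 5/2 e^(2x) + C

Answer: (5/2)e^(2x) + C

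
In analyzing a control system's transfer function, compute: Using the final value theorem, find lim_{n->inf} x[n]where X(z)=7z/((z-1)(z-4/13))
Final value theorem: lim x[n]=lim_{z->1} (z-1) * X(z)
(z-1) * X(z)=7z/(z-4/13)
As z->1: 7/(1 - 4/13)=7/(9/13)=91/9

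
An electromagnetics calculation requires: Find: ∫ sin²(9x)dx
Using identity sin²(u) = (1 - cos(2u))/2:
∫ (1 - cos(18x))/2 dx = x/2 - sin(18x)/36 + C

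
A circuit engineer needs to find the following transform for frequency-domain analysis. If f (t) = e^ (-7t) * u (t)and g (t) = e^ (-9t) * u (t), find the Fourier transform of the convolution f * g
By the convolution theorem: F{f * g} = F(omega) * G(omega)
F(omega) = 1/(7+j * omega), G(omega) = 1/(9+j * omega)
F{f * g} = 1/((7+j * omega)(9+j * omega))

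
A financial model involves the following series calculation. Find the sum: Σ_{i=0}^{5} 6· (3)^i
Geometric series: S = a(1 - r^n)/(1 - r)
a = 6, r = 3, n = 6
S = 6(1 - 729)/-2 = 2184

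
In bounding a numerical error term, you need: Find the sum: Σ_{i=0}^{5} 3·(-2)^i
Geometric series: S = a(1 - r^n)/(1 - r)
a = 3, r = -2, n = 6
S = 3(1 - 64)/3 = -63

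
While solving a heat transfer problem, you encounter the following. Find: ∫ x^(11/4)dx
Power rule: ∫ x^(11/4) dx = x^(15/4)/(15/4) + C

Answer: (4/15)·x^(15/4) + C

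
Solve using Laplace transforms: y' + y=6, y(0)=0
Take L of both sides: sY(s)-0+Y(s) = 6/s
Y(s)(s+1) = 6/s+0
Y(s) = 6/(s(s+1))+0/(s+1)
Partial fractions: 6/(s(s+1)) = 6/s - 6/(s+1)
So Y(s) = 6/s - 6/(s+1)
Inverse transform (L^(-1){1/s} = 1, L^(-1){1/(s+1)} = e^(-t)):

Answer: y(t) = 6-6·e^(-t)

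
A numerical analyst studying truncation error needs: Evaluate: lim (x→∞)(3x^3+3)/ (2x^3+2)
Divide numerator and denominator by x^3:
lim (3 + 3/x^3)/(2 + 2/x^3)=3/2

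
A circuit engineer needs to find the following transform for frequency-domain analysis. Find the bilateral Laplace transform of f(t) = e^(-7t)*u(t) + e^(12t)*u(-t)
For e^(-7t) * u(t): L = 1/(s + 7), Re(s) > -7
For e^(12t) * u(-t): L = -1/(s-12), Re(s) < 12
Combined: F(s) = 1/(s + 7) - 1/(s-12), -7 < Re(s) < 12

Answer: 1/(s + 7) - 1/(s-12), ROC: -7 < Re(s) < 12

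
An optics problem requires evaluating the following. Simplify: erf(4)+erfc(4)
By definition erfc(x)=1 - erf(x)
erf(4) + erfc(4)=erf(4) + 1 - erf(4)=1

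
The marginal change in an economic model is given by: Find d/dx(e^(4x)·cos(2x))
Product rule: (fg)' = f'g+fg'
f = e^(4x), f' = 4·e^(4x)
g = cos(2x), g' = -2·sin(2x)

Answer: 4·e^(4x)·cos(2x)-2·e^(4x)·sin(2x)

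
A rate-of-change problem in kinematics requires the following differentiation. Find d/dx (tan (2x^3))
Chain rule: d/dx[tan(u)]=sec²(u)·u' where u=2x^3
u'=6x^2

Answer: 6x^2·sec²(2x^3)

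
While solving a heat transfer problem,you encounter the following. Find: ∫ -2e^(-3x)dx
Since d/dx[e^(-3x)] = -3e^(-3x), we get 2/3 e^(-3x) + C

Answer: (2/3)e^(-3x) + C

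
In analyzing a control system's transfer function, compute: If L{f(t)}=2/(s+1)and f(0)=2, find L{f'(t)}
L{f'(t)} = s·F(s) - f(0) = 2s/(s+1)-2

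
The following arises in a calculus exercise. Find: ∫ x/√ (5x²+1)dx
Let u=5x² + 1, du=10x dx
∫ (1/10)·u^(-1/2) du=√u/5 + C

Answer: √(5x² + 1)/5 + C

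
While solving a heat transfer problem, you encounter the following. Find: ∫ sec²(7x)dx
Since d/dx[tan(7x)] = 7sec²(7x), integral = tan(7x)/7 + C

Answer: (1/7)tan(7x) + C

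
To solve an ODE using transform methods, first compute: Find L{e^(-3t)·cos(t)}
First shifting: L{e^(at)f(t)} = F(s-a)
L{cos(t)} = s/(s²+1)
Shift: (s+3)/((s+3)²+1)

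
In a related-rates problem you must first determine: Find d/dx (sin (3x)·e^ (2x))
Product rule: (fg)'=f'g+fg'
f=sin(3x), f'=3·cos(3x)
g=e^(2x), g'=2·e^(2x)

Answer: 3·cos(3x)·e^(2x)+2·sin(3x)·e^(2x)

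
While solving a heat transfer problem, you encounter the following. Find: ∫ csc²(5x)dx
Since d/dx[-cot(5x)] = 5csc²(5x), integral = -cot(5x)/5+C

Answer: (-1/5)cot(5x)+C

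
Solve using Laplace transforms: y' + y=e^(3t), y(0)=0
Take L: sY - 0+Y=1/(s-3)
Y(s+1)=1/(s-3)+0
Y=1/((s-3)(s+1))+0/(s+1)
Partial fractions: 1/((s-3)(s+1))=(1/4)/(s-3) - (1/4)/(s+1)
So Y=(1/4)/(s-3) - (1/4)/(s+1)
Inverse Laplace transform (L^(-1){1/(s-3)}=e^(3t), L^(-1){1/(s+1)}=e^(-t)):

Answer: y(t)=(1/4)·e^(3t) - (1/4)·e^(-t)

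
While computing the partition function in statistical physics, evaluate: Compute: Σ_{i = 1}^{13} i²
Using formula: Σ i^2=n(n+1)(2n+1)/6=13·14·27/6=819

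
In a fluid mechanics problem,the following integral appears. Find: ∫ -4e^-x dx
Since d/dx[e^-x]=- e^-x, we get 4e^-x+C

Answer: 4e^-x+C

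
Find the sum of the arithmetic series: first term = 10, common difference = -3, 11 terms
Last term: a_n = 10 + (11 - 1)·-3 = -20
Sum = n(a_1 + a_n)/2 = 11(10 + (-20))/2 = -55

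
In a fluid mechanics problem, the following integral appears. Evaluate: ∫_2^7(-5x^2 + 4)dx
Step 1: Find antiderivative F(x) = (-5/3)x^3 + 4x
Step 2: F(7) - F(2) = -1631/3 - (-16/3) = -1615/3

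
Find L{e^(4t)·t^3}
First shifting: L{e^(at)f(t)}=F(s-a)
L{t^3}=6/s^4
Shift s → s-4: 6/(s-4)^4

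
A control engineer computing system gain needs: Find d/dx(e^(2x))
Chain rule: d/dx[e^u] = e^u · u' where u = 2x
u' = 2

Answer: 2·e^(2x)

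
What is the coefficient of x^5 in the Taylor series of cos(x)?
cos(x) has only even powers. Coefficient of x^5 = 0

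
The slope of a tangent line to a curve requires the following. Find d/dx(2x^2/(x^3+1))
Quotient rule: (f/g)' = (f'g - fg')/g²
f = 2x^2, f' = 4x
g = x^3 + 1, g' = 3x^2

Answer: (4x·(x^3 + 1) - 6x^4)/(x^3 + 1)²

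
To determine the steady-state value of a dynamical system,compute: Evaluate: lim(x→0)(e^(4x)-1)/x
L'Hôpital (0/0): lim 4e^(4x)/1 = 4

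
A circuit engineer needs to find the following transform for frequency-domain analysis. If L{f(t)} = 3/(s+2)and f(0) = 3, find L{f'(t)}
L{f'(t)} = s·F(s) - f(0) = 3s/(s + 2) - 3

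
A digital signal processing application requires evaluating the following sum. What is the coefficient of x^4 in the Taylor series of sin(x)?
sin(x) has only odd powers. Coefficient of x^4 = 0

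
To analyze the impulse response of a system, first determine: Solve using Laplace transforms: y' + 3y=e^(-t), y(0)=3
Take L: sY - 3+3Y=1/(s+1)
Y(s+3)=1/(s+1)+3
Y=1/((s+1)(s+3))+3/(s+3)
Partial fractions: 1/((s+1)(s+3))=(1/2)/(s+1) - (1/2)/(s+3)
So Y=(1/2)/(s+1)+(5/2)/(s+3)
Inverse Laplace transform (L^(-1){1/(s+1)}=e^(-t), L^(-1){1/(s+3)}=e^(-3t)):

Answer: y(t)=(1/2)·e^(-t)+(5/2)·e^(-3t)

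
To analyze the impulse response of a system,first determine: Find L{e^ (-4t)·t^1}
First shifting: L{e^(at)f(t)}=F(s-a)
L{t^1}=1/s^2
Shift s → s + 4: 1/(s + 4)^2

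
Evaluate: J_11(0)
J_n(0) = 0 for all n > 0 (Bessel function of first kind)
J_11(0) = 0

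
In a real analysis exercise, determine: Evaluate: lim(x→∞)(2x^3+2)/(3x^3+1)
Divide numerator and denominator by x^3:
lim (2+2/x^3)/(3+1/x^3) = 2/3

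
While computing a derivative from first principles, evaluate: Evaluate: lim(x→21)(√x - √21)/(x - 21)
Multiply by conjugate (√x + √21)/(√x + √21):
=(x - 21)/((x - 21)(√x + √21))=1/(√x + √21)
As x → 21: 1/(2√21)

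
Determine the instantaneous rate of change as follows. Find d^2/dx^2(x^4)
Apply power rule 2 times:
d^1: 4x^3
d^2: 12x^2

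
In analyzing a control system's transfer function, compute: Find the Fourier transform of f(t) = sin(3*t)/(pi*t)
sin(W*t)/(pi*t) = (W/pi)*sinc(W*t/pi) is the impulse response of the ideal low-pass filter with cutoff W (here W = 3).
Its Fourier transform is a rectangular function:
F(omega) = 1 for |omega| < 3, 0 otherwise

Answer: rect(omega/6) [i.e., 1 for |omega| < 3, 0 otherwise]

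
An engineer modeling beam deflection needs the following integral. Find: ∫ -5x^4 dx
Using power rule: ∫ -5x^4 dx=-5/5 x^5+C=-x^5+C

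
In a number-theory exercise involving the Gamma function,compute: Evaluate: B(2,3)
B(x,y) = Γ(x)Γ(y)/Γ(x+y) = (x-1)!(y-1)!/(x+y-1)!
B(2,3) = 1!·2!/4! = 1/12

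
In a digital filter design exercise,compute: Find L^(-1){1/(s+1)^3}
L^(-1){1/(s-a)^n} = t^(n-1)·e^(at)/(n-1)!
Here a = -1, n = 3: t^2·e^(-t)/2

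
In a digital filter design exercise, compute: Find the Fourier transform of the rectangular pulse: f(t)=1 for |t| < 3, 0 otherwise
F(omega) = integral from -3 to 3 of e^(-j*omega*t) dt
= 2*sin(3*omega)/omega = 6*sinc(3*omega/pi)

Answer: 2*sin(3*omega)/omega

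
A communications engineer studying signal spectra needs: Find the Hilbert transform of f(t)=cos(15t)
The Hilbert transform shifts each frequency component by -pi/2.
H{cos(wt)}=sin(wt)
With w=15: H{cos(15t)}=sin(15t)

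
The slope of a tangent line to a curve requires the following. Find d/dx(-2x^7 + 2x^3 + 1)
Power rule: d/dx(ax^n)=n·a·x^(n-1)
Term by term: -14·x^6 + 6·x^2

Answer: -14x^6 + 6x^2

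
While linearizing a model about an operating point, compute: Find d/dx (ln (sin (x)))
Chain rule: d/dx[ln(u)] = u'/u where u = sin(x)
u' = cos(x)

Answer: (cos(x))/(sin(x))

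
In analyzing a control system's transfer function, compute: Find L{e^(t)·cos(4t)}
First shifting: L{e^(at)f(t)} = F(s-a)
L{cos(4t)} = s/(s² + 16)
Shift: (s-1)/((s-1)² + 16)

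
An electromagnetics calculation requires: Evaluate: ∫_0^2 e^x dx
Antiderivative: e^x
Evaluate: (e^2 - 1)

Answer: e^2 - 1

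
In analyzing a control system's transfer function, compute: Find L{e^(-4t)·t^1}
First shifting: L{e^(at)f(t)}=F(s-a)
L{t^1}=1/s^2
Shift s → s + 4: 1/(s + 4)^2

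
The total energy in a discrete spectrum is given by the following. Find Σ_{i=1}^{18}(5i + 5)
=5·Σ i+5·18=5·171+90=945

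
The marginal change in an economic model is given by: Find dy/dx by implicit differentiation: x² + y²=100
Differentiate both sides: 2x+2y·(dy/dx)=0
Solve: dy/dx=-2x/(2y)=-x/y

Answer: dy/dx=-x/y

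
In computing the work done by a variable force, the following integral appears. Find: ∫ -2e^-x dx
Since d/dx[e^-x] = - e^-x, we get 2e^-x+C

Answer: 2e^-x+C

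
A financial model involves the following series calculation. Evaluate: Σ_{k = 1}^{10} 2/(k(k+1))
Partial fractions: 2/(k(k+1)) = 2/k - 2/(k+1)
Telescoping sum: 2(1-1/11) = 2·10/11

Answer: 20/11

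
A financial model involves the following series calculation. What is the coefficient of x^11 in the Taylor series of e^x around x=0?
Taylor series of e^x=Σ x^n/n!
Coefficient of x^11=1/11!=1/39916800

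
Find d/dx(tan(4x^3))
Chain rule: d/dx[tan(u)] = sec²(u)·u' where u = 4x^3
u' = 12x^2

Answer: 12x^2·sec²(4x^3)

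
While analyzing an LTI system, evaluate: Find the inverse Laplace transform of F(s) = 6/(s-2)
L^(-1){6/(s-a)}=c·e^(at)
Here a=2, c=6

Answer: 6e^(2t)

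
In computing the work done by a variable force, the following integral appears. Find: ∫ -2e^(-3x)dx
Since d/dx[e^(-3x)] = -3e^(-3x), we get 2/3 e^(-3x) + C

Answer: (2/3)e^(-3x) + C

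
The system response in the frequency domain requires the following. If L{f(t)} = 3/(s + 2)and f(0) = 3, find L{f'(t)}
L{f'(t)}=s·F(s) - f(0)=3s/(s + 2) - 3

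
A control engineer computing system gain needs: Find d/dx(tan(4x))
Chain rule: d/dx[tan(u)] = sec²(u)·u' where u = 4x
u' = 4

Answer: 4·sec²(4x)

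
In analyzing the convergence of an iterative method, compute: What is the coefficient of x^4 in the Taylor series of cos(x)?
cos(x) = Σ (-1)^k x^(2k)/(2k)!
For x^4: (-1)^2/4! = 1/24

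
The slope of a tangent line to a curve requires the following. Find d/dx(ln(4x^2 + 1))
Chain rule: d/dx[ln(u)] = u'/u where u = 4x^2+1
u' = 8x

Answer: (8x)/(4x^2+1)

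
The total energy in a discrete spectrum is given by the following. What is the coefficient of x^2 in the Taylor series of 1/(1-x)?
1/(1-x) = Σ x^n for |x|<1
All coefficients are 1

Answer: 1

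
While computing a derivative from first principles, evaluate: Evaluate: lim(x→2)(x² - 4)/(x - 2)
Factor: (x² - 4) = (x-2)(x + 2)
Cancel (x-2): lim(x→2) (x + 2) = 4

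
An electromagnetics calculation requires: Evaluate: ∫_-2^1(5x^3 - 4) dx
Step 1: Find antiderivative F(x) = (5/4)x^4-4x
Step 2: F(1) - F(-2) = -11/4 - (28) = -123/4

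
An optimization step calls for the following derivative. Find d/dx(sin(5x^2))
Chain rule: d/dx[sin(u)]=cos(u)·u' where u=5x^2
u'=10x

Answer: 10x·cos(5x^2)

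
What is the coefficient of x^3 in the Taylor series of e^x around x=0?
Taylor series of e^x=Σ x^n/n!
Coefficient of x^3=1/3!=1/6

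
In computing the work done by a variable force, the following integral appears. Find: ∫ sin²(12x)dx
Using identity sin²(u)=(1 - cos(2u))/2:
∫ (1 - cos(24x))/2 dx=x/2 - sin(24x)/48 + C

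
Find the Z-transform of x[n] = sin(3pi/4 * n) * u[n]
Z{sin(w0 * n) * u[n]}=z * sin(w0)/(z^2 - 2z * cos(w0) + 1)
With w0=3pi/4: X(z)=z * sin(3pi/4)/(z^2 - 2z * cos(3pi/4) + 1)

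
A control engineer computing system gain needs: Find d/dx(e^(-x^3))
Chain rule: d/dx[e^u]=e^u · u' where u=-x^3
u'=-3x^2

Answer: -3x^2·e^(-x^3)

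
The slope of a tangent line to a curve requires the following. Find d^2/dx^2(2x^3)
Apply power rule 2 times:
d^1: 6x^2
d^2: 12x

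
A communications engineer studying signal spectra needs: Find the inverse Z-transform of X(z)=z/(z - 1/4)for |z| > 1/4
Standard pair: z/(z-a) <-> a^n*u[n] for causal signals
With a = 1/4: x[n] = (1/4)^n*u[n]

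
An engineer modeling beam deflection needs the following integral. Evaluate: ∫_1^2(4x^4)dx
Step 1: Find antiderivative F(x)=(4/5)x^5
Step 2: F(2) - F(1)=128/5 - (4/5)=124/5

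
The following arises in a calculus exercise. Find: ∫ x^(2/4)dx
Power rule: ∫ x^(1/2) dx = x^(3/2)/(3/2) + C

Answer: (2/3)·x^(3/2) + C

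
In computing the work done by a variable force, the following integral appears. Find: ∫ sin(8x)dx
Using substitution u=8x: ∫ sin(u) du/8=-cos(u)/8 + C

Answer: (-1/8)cos(8x) + C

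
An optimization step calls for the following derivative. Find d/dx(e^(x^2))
Chain rule: d/dx[e^u]=e^u · u' where u=x^2
u'=2x

Answer: 2x·e^(x^2)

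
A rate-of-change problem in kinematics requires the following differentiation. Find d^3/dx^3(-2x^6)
Apply power rule 3 times:
d^1: -12x^5
d^2: -60x^4
d^3: -240x^3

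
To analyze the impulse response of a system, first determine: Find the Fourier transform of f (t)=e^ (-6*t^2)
The Fourier transform of a Gaussian e^(-a*t^2) is sqrt(pi/a)*e^(-omega^2/(4a)).
With a = 6: F(omega) = sqrt(pi/6)*e^(-omega^2/24)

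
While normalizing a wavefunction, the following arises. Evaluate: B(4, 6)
B(x,y) = Γ(x)Γ(y)/Γ(x+y) = (x-1)!(y-1)!/(x+y-1)!
B(4,6) = 3!·5!/9! = 1/504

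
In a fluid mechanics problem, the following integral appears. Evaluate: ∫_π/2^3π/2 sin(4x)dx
Antiderivative: -cos(4x)/4
Evaluate at bounds: [-cos(4·3π/2)/4] - [-cos(4·π/2)/4]
= (-(1) + (1))/4 = 0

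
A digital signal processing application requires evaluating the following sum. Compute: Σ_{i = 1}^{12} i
Using formula: Σ i^1=n(n+1)/2=12·13/2=78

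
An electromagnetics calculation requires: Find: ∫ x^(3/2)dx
Power rule: ∫ x^(3/2) dx = x^(5/2)/(5/2) + C

Answer: (2/5)·x^(5/2) + C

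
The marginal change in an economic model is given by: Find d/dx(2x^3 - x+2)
Power rule: d/dx(ax^n)=n·a·x^(n-1)
Term by term: 6·x^2-1

Answer: 6x^2-1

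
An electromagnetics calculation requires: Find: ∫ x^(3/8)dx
Power rule: ∫ x^(3/8) dx=x^(11/8)/(11/8)+C

Answer: (8/11)·x^(11/8)+C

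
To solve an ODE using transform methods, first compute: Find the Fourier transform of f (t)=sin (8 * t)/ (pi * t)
sin(W*t)/(pi*t) = (W/pi)*sinc(W*t/pi) is the impulse response of the ideal low-pass filter with cutoff W (here W = 8).
Its Fourier transform is a rectangular function:
F(omega) = 1 for |omega| < 8, 0 otherwise

Answer: rect(omega/16) [i.e., 1 for |omega| < 8, 0 otherwise]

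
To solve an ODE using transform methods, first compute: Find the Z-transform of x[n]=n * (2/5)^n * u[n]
Using the property Z{n*a^n*u[n]}=az/(z-a)^2
With a=2/5: X(z)=(2/5)z/(z - 2/5)^2, |z| > 2/5

Answer: (2/5)z/(z - 2/5)^2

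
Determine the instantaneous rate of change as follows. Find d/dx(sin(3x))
Chain rule: d/dx[sin(u)] = cos(u)·u' where u = 3x
u' = 3

Answer: 3·cos(3x)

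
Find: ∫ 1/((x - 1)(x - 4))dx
Partial fractions: 1/((x-1)(x-4)) = A/(x-1) + B/(x-4)
A = -1/3, B = 1/3
∫ [-1/3· 1/(x-1) + 1/3· 1/(x-4)] dx
= (1/3)[ln|x-4| - ln|x-1|] + C

Answer: (1/3)·ln|(x-4)/(x-1)| + C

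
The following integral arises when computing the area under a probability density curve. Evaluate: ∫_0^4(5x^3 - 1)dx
Step 1: Find antiderivative F(x)=(5/4)x^4 - x
Step 2: F(4) - F(0)=316 - (0)=316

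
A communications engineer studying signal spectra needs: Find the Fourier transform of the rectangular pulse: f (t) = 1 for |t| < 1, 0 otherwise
F(omega)=integral from -1 to 1 of e^(-j * omega * t) dt
=2 * sin(1 * omega)/omega=2 * sinc(1 * omega/pi)

Answer: 2 * sin(1 * omega)/omega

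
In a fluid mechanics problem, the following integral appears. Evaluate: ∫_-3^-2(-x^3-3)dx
Step 1: Find antiderivative F(x) = (-1/4)x^4-3x
Step 2: F(-2) - F(-3) = 2 - (-45/4) = 53/4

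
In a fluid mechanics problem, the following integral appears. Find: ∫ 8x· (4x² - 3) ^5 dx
Let u = 4x² - 3, du = 8x dx
∫ u^5 du = u^6/6 + C

Answer: (4x² - 3)^6/6 + C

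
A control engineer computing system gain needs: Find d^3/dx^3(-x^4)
Apply power rule 3 times:
d^1: -4x^3
d^2: -12x^2
d^3: -24x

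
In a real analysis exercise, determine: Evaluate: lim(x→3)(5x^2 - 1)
Polynomial is continuous, so substitute x = 3:
5·3^2 - 1 = 44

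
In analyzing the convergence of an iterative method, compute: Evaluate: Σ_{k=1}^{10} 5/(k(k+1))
Partial fractions: 5/(k(k+1)) = 5/k - 5/(k+1)
Telescoping sum: 5(1-1/11) = 5·10/11

Answer: 50/11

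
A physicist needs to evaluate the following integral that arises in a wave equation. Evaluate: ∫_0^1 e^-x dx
Antiderivative: -e^-x
Evaluate: -(e^-1 - 1)

Answer: (e^-1 - 1)/(-1)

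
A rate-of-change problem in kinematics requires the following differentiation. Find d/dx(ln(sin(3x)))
Chain rule: d/dx[ln(u)]=u'/u where u=sin(3x)
u'=3cos(3x)

Answer: (3cos(3x))/(sin(3x))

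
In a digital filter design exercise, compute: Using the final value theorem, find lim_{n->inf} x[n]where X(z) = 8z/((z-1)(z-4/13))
Final value theorem: lim x[n] = lim_{z->1} (z-1)*X(z)
(z-1)*X(z) = 8z/(z-4/13)
As z->1: 8/(1-4/13) = 8/(9/13) = 104/9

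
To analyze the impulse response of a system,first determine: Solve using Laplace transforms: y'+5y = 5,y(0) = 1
Take L of both sides: sY(s) - 1 + 5Y(s) = 5/s
Y(s)(s + 5) = 5/s + 1
Y(s) = 5/(s(s + 5)) + 1/(s + 5)
Partial fractions: 5/(s(s + 5)) = 1/s - 1/(s + 5)
So Y(s) = 1/s
Inverse transform (L^(-1){1/s} = 1, L^(-1){1/(s + 5)} = e^(-5t)):

Answer: y(t) = 1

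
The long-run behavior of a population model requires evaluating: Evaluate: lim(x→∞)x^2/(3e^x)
Apply L'Hôpital 2 times (∞/∞ each time):
Eventually get 2!/(3e^x) → 0

Answer: 0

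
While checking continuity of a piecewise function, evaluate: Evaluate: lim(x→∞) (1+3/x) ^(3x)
Rewrite as [(1+3/x)^x]^3.
lim(1+3/x)^x=e^3, so limit=(e^3)^3=e^9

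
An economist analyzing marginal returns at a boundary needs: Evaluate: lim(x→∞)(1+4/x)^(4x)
Rewrite as [(1 + 4/x)^x]^4.
lim(1 + 4/x)^x=e^4, so limit=(e^4)^4=e^16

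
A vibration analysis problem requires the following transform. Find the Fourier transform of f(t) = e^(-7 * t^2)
The Fourier transform of a Gaussian e^(-a*t^2) is sqrt(pi/a)*e^(-omega^2/(4a)).
With a=7: F(omega)=sqrt(pi/7)*e^(-omega^2/28)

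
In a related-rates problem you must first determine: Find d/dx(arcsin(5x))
d/dx[arcsin(u)] = u'/√(1-u²), u = 5x, u' = 5

Answer: 5/√(1 - 25x²)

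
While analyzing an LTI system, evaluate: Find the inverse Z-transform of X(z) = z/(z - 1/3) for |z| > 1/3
Standard pair: z/(z-a) <-> a^n * u[n] for causal signals
With a = 1/3: x[n] = (1/3)^n * u[n]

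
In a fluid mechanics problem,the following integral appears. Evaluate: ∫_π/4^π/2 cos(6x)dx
Antiderivative: sin(6x)/6
Evaluate at bounds: [sin(6·π/2)/6] - [sin(6·π/4)/6]
=((0) - (-1))/6=1/6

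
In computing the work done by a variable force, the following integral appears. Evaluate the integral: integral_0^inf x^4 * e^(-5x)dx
This is a Gamma integral. Substitute u = 5x (du = 5 dx):
integral_0^inf x^4 * e^(-5x) dx = (1/5^5) integral_0^inf u^4 * e^(-u) du
= Gamma(5)/5^5 = 4!/5^5 = 24/3125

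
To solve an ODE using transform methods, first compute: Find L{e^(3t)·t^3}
First shifting: L{e^(at)f(t)} = F(s-a)
L{t^3} = 6/s^4
Shift s → s-3: 6/(s-3)^4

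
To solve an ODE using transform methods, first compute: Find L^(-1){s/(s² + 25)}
L^(-1){s/(s²+w²)} = cos(wt)
Here w = 5

Answer: cos(5t)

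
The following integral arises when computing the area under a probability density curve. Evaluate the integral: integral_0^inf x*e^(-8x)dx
This is a Gamma integral. Substitute u=8x (du=8 dx):
integral_0^inf x * e^(-8x) dx=(1/8^2) integral_0^inf u^1 * e^(-u) du
=Gamma(2)/8^2=1!/8^2=1/64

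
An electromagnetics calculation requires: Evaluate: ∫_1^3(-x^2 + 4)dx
Step 1: Find antiderivative F(x) = (-1/3)x^3 + 4x
Step 2: F(3) - F(1) = 3 - (11/3) = -2/3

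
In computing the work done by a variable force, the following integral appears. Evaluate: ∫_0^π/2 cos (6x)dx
Antiderivative: sin(6x)/6
Evaluate at bounds: [sin(6·π/2)/6] - [sin(6·0)/6]
=((0) - (0))/6=0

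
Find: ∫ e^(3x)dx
Since d/dx[e^(3x)]=3e^(3x), we get 1/3 e^(3x) + C

Answer: (1/3)e^(3x) + C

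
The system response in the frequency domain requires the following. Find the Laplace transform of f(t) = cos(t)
L{cos(wt)} = s/(s²+w²)
L{cos(t)} = s/(s²+1)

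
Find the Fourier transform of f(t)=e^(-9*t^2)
The Fourier transform of a Gaussian e^(-a * t^2) is sqrt(pi/a) * e^(-omega^2/(4a)).
With a = 9: F(omega) = sqrt(pi)/3 * e^(-omega^2/36)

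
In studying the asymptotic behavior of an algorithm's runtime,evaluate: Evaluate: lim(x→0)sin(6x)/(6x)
L'Hôpital (0/0): lim 6cos(6x)/6 = 6/6

Answer: 1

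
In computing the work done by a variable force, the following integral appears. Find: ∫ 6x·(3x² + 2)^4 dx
Let u = 3x² + 2, du = 6x dx
∫ u^4 du = u^5/5 + C

Answer: (3x² + 2)^5/5 + C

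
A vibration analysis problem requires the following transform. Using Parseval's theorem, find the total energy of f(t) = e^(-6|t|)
Parseval's theorem: E = integral |f(t)|^2 dt = (1/2pi) integral |F(omega)|^2 domega
E = integral_{-inf}^{inf} e^(-12|t|) dt = 2 * integral_0^inf e^(-12t) dt = 2/(2 * 6) = 1/6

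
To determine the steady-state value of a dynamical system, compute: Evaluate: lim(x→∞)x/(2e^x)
Apply L'Hôpital 1 times (∞/∞ each time):
Eventually get 1!/(2e^x) → 0

Answer: 0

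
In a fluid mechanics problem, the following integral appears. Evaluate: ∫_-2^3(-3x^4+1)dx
Step 1: Find antiderivative F(x) = (-3/5)x^5 + x
Step 2: F(3) - F(-2) = -714/5 - (86/5) = -160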